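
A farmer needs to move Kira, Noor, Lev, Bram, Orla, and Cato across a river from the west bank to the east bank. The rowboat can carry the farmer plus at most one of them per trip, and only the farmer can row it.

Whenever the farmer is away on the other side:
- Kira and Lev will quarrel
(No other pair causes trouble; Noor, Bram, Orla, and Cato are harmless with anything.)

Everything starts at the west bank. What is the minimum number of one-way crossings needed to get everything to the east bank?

11

Counting alone: the farmer can take at most 1 across per trip to the east bank, so moving all 6 needs at least 6 loaded trips out, with a return between consecutive ones — at least 11 crossings.
The plan below uses exactly 11 crossings, so it is optimal:
1. Farmer goes to the east bank with Kira.
2. Farmer goes back to the west bank alone.
3. Farmer goes to the east bank with Noor.
4. Farmer goes back to the west bank alone.
5. Farmer goes to the east bank with Bram.
6. Farmer goes back to the west bank alone.
7. Farmer goes to the east bank with Orla.
8. Farmer goes back to the west bank alone.
9. Farmer goes to the east bank with Cato.
10. Farmer goes back to the west bank alone.
11. Farmer goes to the east bank with Lev.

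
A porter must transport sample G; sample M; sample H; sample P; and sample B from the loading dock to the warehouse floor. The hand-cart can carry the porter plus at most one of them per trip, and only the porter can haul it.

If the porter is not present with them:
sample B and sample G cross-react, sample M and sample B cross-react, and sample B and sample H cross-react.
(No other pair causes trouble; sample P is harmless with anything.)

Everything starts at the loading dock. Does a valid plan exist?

No

Following every safe sequence of crossings from the start, the most of the 5 that can be at the warehouse floor as the hand-cart arrives there on crossings 1, 3, 5 is 1, 2, 3 respectively; the best ever achieved is 3 of 5.
From crossing 7 on, no configuration arises that was not already reachable earlier: only 18 distinct safe configurations (who is on which side, and where the hand-cart is) can ever be reached, none of them has everyone across, and every continuation just revisits them. So no valid plan exists.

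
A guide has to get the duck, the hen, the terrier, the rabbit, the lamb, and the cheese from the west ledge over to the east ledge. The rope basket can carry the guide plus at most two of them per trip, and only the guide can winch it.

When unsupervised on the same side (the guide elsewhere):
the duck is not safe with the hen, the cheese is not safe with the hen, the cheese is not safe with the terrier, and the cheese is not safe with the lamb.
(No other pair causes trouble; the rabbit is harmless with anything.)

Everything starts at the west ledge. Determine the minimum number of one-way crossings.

7

Counting alone: the guide can take at most 2 across per trip to the east ledge, so moving all 6 needs at least 3 loaded trips out, with a return between consecutive ones — at least 5 crossings.
The safety rule pushes this higher. Following every safe sequence of crossings, the most of the 6 that can be at the east ledge as the rope basket arrives there on crossing 5 is 5 — never all 6.
So no plan with fewer than 7 crossings exists, and this one achieves 7:
1. Guide goes to the east ledge with the cheese and the duck.
2. Guide goes back to the west ledge alone.
3. Guide goes to the east ledge with the rabbit.
4. Guide goes back to the west ledge alone.
5. Guide goes to the east ledge with the lamb and the terrier.
6. Guide goes back to the west ledge with the cheese.
7. Guide goes to the east ledge with the cheese and the hen.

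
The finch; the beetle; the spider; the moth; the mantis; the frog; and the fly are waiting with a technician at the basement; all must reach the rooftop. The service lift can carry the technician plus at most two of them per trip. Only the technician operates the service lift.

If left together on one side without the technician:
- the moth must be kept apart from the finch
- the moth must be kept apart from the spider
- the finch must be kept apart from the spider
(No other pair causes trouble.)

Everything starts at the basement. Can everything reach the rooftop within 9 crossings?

Counting alone: the technician can take at most 2 across per trip to the rooftop, so moving all 7 needs at least 4 loaded trips out, with a return between consecutive ones — at least 7 crossings.
The safety rule pushes this higher. Following every safe sequence of crossings, the most of the 7 that can be at the rooftop as the service lift arrives there on crossings 7, 9 is 5, 6 respectively — never all 7.
So the move cannot be finished within 9 crossings. (The shortest complete plan takes 11:)
1. Technician goes to the rooftop with the finch and the spider.  [the basement: the beetle, the fly, the frog, the mantis, the moth | the rooftop: the finch, the spider]
2. Technician goes back to the basement with the finch.  [the basement: the beetle, the finch, the fly, the frog, the mantis, the moth | the rooftop: the spider]
3. Technician goes to the rooftop with the beetle and the finch.  [the basement: the fly, the frog, the mantis, the moth | the rooftop: the beetle, the finch, the spider]
4. Technician goes back to the basement with the finch.  [the basement: the finch, the fly, the frog, the mantis, the moth | the rooftop: the beetle, the spider]
5. Technician goes to the rooftop with the finch and the mantis.  [the basement: the fly, the frog, the moth | the rooftop: the beetle, the finch, the mantis, the spider]
6. Technician goes back to the basement with the finch.  [the basement: the finch, the fly, the frog, the moth | the rooftop: the beetle, the mantis, the spider]
7. Technician goes to the rooftop with the finch and the frog.  [the basement: the fly, the moth | the rooftop: the beetle, the finch, the frog, the mantis, the spider]
8. Technician goes back to the basement with the finch.  [the basement: the finch, the fly, the moth | the rooftop: the beetle, the frog, the mantis, the spider]
9. Technician goes to the rooftop with the finch and the fly.  [the basement: the moth | the rooftop: the beetle, the finch, the fly, the frog, the mantis, the spider]
10. Technician goes back to the basement with the finch.  [the basement: the finch, the moth | the rooftop: the beetle, the fly, the frog, the mantis, the spider]
11. Technician goes to the rooftop with the finch and the moth.  [the basement: — | the rooftop: the beetle, the finch, the fly, the frog, the mantis, the moth, the spider]

No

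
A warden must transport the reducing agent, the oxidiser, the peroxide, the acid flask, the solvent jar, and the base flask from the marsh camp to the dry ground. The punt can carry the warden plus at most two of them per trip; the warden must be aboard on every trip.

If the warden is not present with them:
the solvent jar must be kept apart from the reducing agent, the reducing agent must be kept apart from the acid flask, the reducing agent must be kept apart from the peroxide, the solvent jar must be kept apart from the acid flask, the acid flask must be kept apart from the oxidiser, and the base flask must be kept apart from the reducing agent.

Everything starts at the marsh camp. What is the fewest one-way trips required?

9

Counting alone: the warden can take at most 2 across per trip to the dry ground, so moving all 6 needs at least 3 loaded trips out, with a return between consecutive ones — at least 5 crossings.
The safety rule pushes this higher. Following every safe sequence of crossings, the most of the 6 that can be at the dry ground as the punt arrives there on crossings 5, 7 is 4, 5 respectively — never all 6.
So no plan with fewer than 9 crossings exists, and this one achieves 9:
1. Warden goes to the dry ground with the acid flask and the reducing agent.  [the marsh camp: the base flask, the oxidiser, the peroxide, the solvent jar | the dry ground: the acid flask, the reducing agent]
2. Warden goes back to the marsh camp with the reducing agent.  [the marsh camp: the base flask, the oxidiser, the peroxide, the reducing agent, the solvent jar | the dry ground: the acid flask]
3. Warden goes to the dry ground with the oxidiser and the reducing agent.  [the marsh camp: the base flask, the peroxide, the solvent jar | the dry ground: the acid flask, the oxidiser, the reducing agent]
4. Warden goes back to the marsh camp with the acid flask.  [the marsh camp: the acid flask, the base flask, the peroxide, the solvent jar | the dry ground: the oxidiser, the reducing agent]
5. Warden goes to the dry ground with the peroxide and the solvent jar.  [the marsh camp: the acid flask, the base flask | the dry ground: the oxidiser, the peroxide, the reducing agent, the solvent jar]
6. Warden goes back to the marsh camp with the reducing agent.  [the marsh camp: the acid flask, the base flask, the reducing agent | the dry ground: the oxidiser, the peroxide, the solvent jar]
7. Warden goes to the dry ground with the base flask and the reducing agent.  [the marsh camp: the acid flask | the dry ground: the base flask, the oxidiser, the peroxide, the reducing agent, the solvent jar]
8. Warden goes back to the marsh camp with the reducing agent.  [the marsh camp: the acid flask, the reducing agent | the dry ground: the base flask, the oxidiser, the peroxide, the solvent jar]
9. Warden goes to the dry ground with the acid flask and the reducing agent.  [the marsh camp: — | the dry ground: the acid flask, the base flask, the oxidiser, the peroxide, the reducing agent, the solvent jar]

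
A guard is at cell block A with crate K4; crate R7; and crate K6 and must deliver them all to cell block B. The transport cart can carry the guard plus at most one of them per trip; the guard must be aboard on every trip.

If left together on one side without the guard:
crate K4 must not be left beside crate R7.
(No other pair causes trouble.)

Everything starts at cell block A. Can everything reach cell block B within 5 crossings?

Yes — this plan uses 5 crossings (≤ 5):
1. Guard goes to cell block B with crate K4.
2. Guard goes back to cell block A alone.
3. Guard goes to cell block B with crate K6.
4. Guard goes back to cell block A alone.
5. Guard goes to cell block B with crate R7.

Yes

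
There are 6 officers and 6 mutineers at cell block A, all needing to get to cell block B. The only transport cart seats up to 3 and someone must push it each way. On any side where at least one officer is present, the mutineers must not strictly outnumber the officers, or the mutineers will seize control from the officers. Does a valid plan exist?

Following every safe sequence of crossings from the start, the most of the 12 that can be at cell block B as the transport cart arrives there on crossings 1, 3, 5 is 3, 5, 6 respectively; the best ever achieved is 6 of 12.
From crossing 7 on, no configuration arises that was not already reachable earlier: only 17 distinct safe configurations (who is on which side, and where the transport cart is) can ever be reached, none of them has everyone across, and every continuation just revisits them. They are: 0 officers + 0 mutineers across (transport cart back at the start); 0 officers + 1 mutineer across (transport cart there); 0 officers + 1 mutineer across (transport cart back at the start); 0 officers + 2 mutineers across (transport cart there); 0 officers + 2 mutineers across (transport cart back at the start); 0 officers + 3 mutineers across (transport cart there); 0 officers + 3 mutineers across (transport cart back at the start); 0 officers + 4 mutineers across (transport cart there); 0 officers + 4 mutineers across (transport cart back at the start); 0 officers + 5 mutineers across (transport cart there); 0 officers + 5 mutineers across (transport cart back at the start); 0 officers + 6 mutineers across (transport cart there); 1 officer + 1 mutineer across (transport cart there); 1 officer + 1 mutineer across (transport cart back at the start); 2 officers + 2 mutineers across (transport cart there); 2 officers + 2 mutineers across (transport cart back at the start); 3 officers + 3 mutineers across (transport cart there). So no valid plan exists.

No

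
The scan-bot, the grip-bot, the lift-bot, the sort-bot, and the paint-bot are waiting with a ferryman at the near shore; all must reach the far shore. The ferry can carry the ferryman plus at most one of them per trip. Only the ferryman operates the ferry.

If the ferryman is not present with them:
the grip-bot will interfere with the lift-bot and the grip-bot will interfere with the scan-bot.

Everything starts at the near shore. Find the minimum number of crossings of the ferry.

Counting alone: the ferryman can take at most 1 across per trip to the far shore, so moving all 5 needs at least 5 loaded trips out, with a return between consecutive ones — at least 9 crossings.
The safety rule pushes this higher. Following every safe sequence of crossings, the most of the 5 that can be at the far shore as the ferry arrives there on crossing 9 is 4 — never all 5.
So no plan with fewer than 11 crossings exists, and this one achieves 11:
1. Ferryman goes to the far shore with the grip-bot.  [the near shore: the lift-bot, the paint-bot, the scan-bot, the sort-bot | the far shore: the grip-bot]
2. Ferryman goes back to the near shore alone.  [the near shore: the lift-bot, the paint-bot, the scan-bot, the sort-bot | the far shore: the grip-bot]
3. Ferryman goes to the far shore with the scan-bot.  [the near shore: the lift-bot, the paint-bot, the sort-bot | the far shore: the grip-bot, the scan-bot]
4. Ferryman goes back to the near shore with the grip-bot.  [the near shore: the grip-bot, the lift-bot, the paint-bot, the sort-bot | the far shore: the scan-bot]
5. Ferryman goes to the far shore with the lift-bot.  [the near shore: the grip-bot, the paint-bot, the sort-bot | the far shore: the lift-bot, the scan-bot]
6. Ferryman goes back to the near shore alone.  [the near shore: the grip-bot, the paint-bot, the sort-bot | the far shore: the lift-bot, the scan-bot]
7. Ferryman goes to the far shore with the sort-bot.  [the near shore: the grip-bot, the paint-bot | the far shore: the lift-bot, the scan-bot, the sort-bot]
8. Ferryman goes back to the near shore alone.  [the near shore: the grip-bot, the paint-bot | the far shore: the lift-bot, the scan-bot, the sort-bot]
9. Ferryman goes to the far shore with the paint-bot.  [the near shore: the grip-bot | the far shore: the lift-bot, the paint-bot, the scan-bot, the sort-bot]
10. Ferryman goes back to the near shore alone.  [the near shore: the grip-bot | the far shore: the lift-bot, the paint-bot, the scan-bot, the sort-bot]
11. Ferryman goes to the far shore with the grip-bot.  [the near shore: — | the far shore: the grip-bot, the lift-bot, the paint-bot, the scan-bot, the sort-bot]

11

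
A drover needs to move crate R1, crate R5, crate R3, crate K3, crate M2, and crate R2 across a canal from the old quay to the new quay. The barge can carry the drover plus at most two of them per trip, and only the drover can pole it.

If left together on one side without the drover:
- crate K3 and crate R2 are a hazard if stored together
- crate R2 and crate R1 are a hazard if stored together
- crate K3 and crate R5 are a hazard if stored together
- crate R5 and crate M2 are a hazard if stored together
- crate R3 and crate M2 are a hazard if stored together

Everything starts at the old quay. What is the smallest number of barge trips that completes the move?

Whatever the first load, the items left behind include a forbidden pair without the drover. No opening move is safe, so no plan exists.

impossible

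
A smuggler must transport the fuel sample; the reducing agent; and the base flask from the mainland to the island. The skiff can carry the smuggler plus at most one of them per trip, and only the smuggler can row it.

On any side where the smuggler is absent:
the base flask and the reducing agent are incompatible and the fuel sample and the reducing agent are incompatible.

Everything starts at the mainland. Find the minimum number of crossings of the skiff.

Counting alone: the smuggler can take at most 1 across per trip to the island, so moving all 3 needs at least 3 loaded trips out, with a return between consecutive ones — at least 5 crossings.
The safety rule pushes this higher. Following every safe sequence of crossings, the most of the 3 that can be at the island as the skiff arrives there on crossing 5 is 2 — never all 3.
So no plan with fewer than 7 crossings exists, and this one achieves 7:
1. Smuggler goes to the island with the reducing agent.  [the mainland: the base flask, the fuel sample | the island: the reducing agent]
2. Smuggler goes back to the mainland alone.  [the mainland: the base flask, the fuel sample | the island: the reducing agent]
3. Smuggler goes to the island with the fuel sample.  [the mainland: the base flask | the island: the fuel sample, the reducing agent]
4. Smuggler goes back to the mainland with the reducing agent.  [the mainland: the base flask, the reducing agent | the island: the fuel sample]
5. Smuggler goes to the island with the base flask.  [the mainland: the reducing agent | the island: the base flask, the fuel sample]
6. Smuggler goes back to the mainland alone.  [the mainland: the reducing agent | the island: the base flask, the fuel sample]
7. Smuggler goes to the island with the reducing agent.  [the mainland: — | the island: the base flask, the fuel sample, the reducing agent]

7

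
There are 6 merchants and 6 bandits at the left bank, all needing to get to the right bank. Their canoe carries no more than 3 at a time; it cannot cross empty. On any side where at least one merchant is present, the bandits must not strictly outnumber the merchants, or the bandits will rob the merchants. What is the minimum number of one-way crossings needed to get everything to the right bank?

Following every safe sequence of crossings from the start, the most of the 12 that can be at the right bank as the canoe arrives there on crossings 1, 3, 5 is 3, 5, 6 respectively; the best ever achieved is 6 of 12.
From crossing 7 on, no configuration arises that was not already reachable earlier: only 17 distinct safe configurations (who is on which side, and where the canoe is) can ever be reached, none of them has everyone across, and every continuation just revisits them. They are: 0 merchants + 0 bandits across (canoe back at the start); 0 merchants + 1 bandit across (canoe there); 0 merchants + 1 bandit across (canoe back at the start); 0 merchants + 2 bandits across (canoe there); 0 merchants + 2 bandits across (canoe back at the start); 0 merchants + 3 bandits across (canoe there); 0 merchants + 3 bandits across (canoe back at the start); 0 merchants + 4 bandits across (canoe there); 0 merchants + 4 bandits across (canoe back at the start); 0 merchants + 5 bandits across (canoe there); 0 merchants + 5 bandits across (canoe back at the start); 0 merchants + 6 bandits across (canoe there); 1 merchant + 1 bandit across (canoe there); 1 merchant + 1 bandit across (canoe back at the start); 2 merchants + 2 bandits across (canoe there); 2 merchants + 2 bandits across (canoe back at the start); 3 merchants + 3 bandits across (canoe there). So no valid plan exists.

impossible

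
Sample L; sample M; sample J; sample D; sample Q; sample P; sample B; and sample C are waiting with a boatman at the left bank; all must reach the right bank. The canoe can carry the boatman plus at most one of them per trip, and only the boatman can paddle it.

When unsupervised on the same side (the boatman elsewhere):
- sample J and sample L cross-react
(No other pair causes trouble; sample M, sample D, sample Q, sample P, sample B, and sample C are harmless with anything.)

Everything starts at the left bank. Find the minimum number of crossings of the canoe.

Counting alone: the boatman can take at most 1 across per trip to the right bank, so moving all 8 needs at least 8 loaded trips out, with a return between consecutive ones — at least 15 crossings.
The plan below uses exactly 15 crossings, so it is optimal:
1. Boatman goes to the right bank with sample L.
2. Boatman goes back to the left bank alone.
3. Boatman goes to the right bank with sample M.
4. Boatman goes back to the left bank alone.
5. Boatman goes to the right bank with sample D.
6. Boatman goes back to the left bank alone.
7. Boatman goes to the right bank with sample Q.
8. Boatman goes back to the left bank alone.
9. Boatman goes to the right bank with sample P.
10. Boatman goes back to the left bank alone.
11. Boatman goes to the right bank with sample B.
12. Boatman goes back to the left bank alone.
13. Boatman goes to the right bank with sample C.
14. Boatman goes back to the left bank alone.
15. Boatman goes to the right bank with sample J.

15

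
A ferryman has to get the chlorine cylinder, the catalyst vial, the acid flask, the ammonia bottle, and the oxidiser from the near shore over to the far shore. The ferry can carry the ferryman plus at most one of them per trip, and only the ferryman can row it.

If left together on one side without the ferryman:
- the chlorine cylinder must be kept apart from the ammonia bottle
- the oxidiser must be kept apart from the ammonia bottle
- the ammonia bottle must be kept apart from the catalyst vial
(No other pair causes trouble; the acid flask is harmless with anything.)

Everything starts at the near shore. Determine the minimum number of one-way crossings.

Following every safe sequence of crossings from the start, the most of the 5 that can be at the far shore as the ferry arrives there on crossings 1, 3, 5 is 1, 2, 3 respectively; the best ever achieved is 3 of 5.
From crossing 7 on, no configuration arises that was not already reachable earlier: only 18 distinct safe configurations (who is on which side, and where the ferry is) can ever be reached, none of them has everyone across, and every continuation just revisits them. So no valid plan exists.

impossible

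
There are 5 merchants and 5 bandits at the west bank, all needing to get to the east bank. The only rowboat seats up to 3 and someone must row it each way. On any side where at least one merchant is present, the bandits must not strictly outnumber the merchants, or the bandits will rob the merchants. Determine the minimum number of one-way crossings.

11

Counting alone: each trip to the east bank takes at most 3 across and each return brings at least 1 back, so after t trips out (and t−1 returns) at most 3t − (t−1) of the 10 are across; that first reaches 10 at t = 5, so at least 9 crossings are needed.
The safety rule pushes this higher. Following every safe sequence of crossings, the most of the 10 that can be at the east bank as the rowboat arrives there on crossing 9 is 9 — never all 10.
So no plan with fewer than 11 crossings exists, and this one achieves 11:
1. 2 bandits → the east bank.  (the west bank: 5M 3B; the east bank: 0M 2B)
2. 1 bandit ← the west bank.  (the west bank: 5M 4B; the east bank: 0M 1B)
3. 3 bandits → the east bank.  (the west bank: 5M 1B; the east bank: 0M 4B)
4. 1 bandit ← the west bank.  (the west bank: 5M 2B; the east bank: 0M 3B)
5. 3 merchants → the east bank.  (the west bank: 2M 2B; the east bank: 3M 3B)
6. 1 merchant and 1 bandit ← the west bank.  (the west bank: 3M 3B; the east bank: 2M 2B)
7. 3 merchants → the east bank.  (the west bank: 0M 3B; the east bank: 5M 2B)
8. 1 bandit ← the west bank.  (the west bank: 0M 4B; the east bank: 5M 1B)
9. 2 bandits → the east bank.  (the west bank: 0M 2B; the east bank: 5M 3B)
10. 1 bandit ← the west bank.  (the west bank: 0M 3B; the east bank: 5M 2B)
11. 3 bandits → the east bank.  (the west bank: 0M 0B; the east bank: 5M 5B)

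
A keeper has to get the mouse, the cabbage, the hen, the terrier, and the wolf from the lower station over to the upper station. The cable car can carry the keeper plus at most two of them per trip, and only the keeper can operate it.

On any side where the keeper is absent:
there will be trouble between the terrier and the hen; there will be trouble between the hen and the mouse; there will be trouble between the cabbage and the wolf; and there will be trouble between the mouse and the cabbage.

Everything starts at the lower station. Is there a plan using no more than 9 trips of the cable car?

Yes — this plan uses 7 crossings (≤ 9):
1. Keeper goes to the upper station with the cabbage and the hen.
2. Keeper goes back to the lower station alone.
3. Keeper goes to the upper station with the mouse.
4. Keeper goes back to the lower station with the cabbage and the hen.
5. Keeper goes to the upper station with the terrier and the wolf.
6. Keeper goes back to the lower station alone.
7. Keeper goes to the upper station with the cabbage and the hen.

Yes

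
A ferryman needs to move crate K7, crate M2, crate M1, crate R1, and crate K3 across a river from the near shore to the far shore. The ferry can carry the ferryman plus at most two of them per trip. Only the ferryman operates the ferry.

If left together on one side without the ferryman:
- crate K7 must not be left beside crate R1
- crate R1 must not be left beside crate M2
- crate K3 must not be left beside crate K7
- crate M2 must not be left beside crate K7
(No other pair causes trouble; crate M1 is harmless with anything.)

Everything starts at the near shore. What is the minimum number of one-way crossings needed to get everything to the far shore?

7

Counting alone: the ferryman can take at most 2 across per trip to the far shore, so moving all 5 needs at least 3 loaded trips out, with a return between consecutive ones — at least 5 crossings.
The safety rule pushes this higher. Following every safe sequence of crossings, the most of the 5 that can be at the far shore as the ferry arrives there on crossing 5 is 4 — never all 5.
So no plan with fewer than 7 crossings exists, and this one achieves 7:
1. Ferryman goes to the far shore with crate K7 and crate M2.  [the near shore: crate K3, crate M1, crate R1 | the far shore: crate K7, crate M2]
2. Ferryman goes back to the near shore with crate K7.  [the near shore: crate K3, crate K7, crate M1, crate R1 | the far shore: crate M2]
3. Ferryman goes to the far shore with crate K7 and crate M1.  [the near shore: crate K3, crate R1 | the far shore: crate K7, crate M1, crate M2]
4. Ferryman goes back to the near shore with crate K7.  [the near shore: crate K3, crate K7, crate R1 | the far shore: crate M1, crate M2]
5. Ferryman goes to the far shore with crate K3 and crate K7.  [the near shore: crate R1 | the far shore: crate K3, crate K7, crate M1, crate M2]
6. Ferryman goes back to the near shore with crate K7.  [the near shore: crate K7, crate R1 | the far shore: crate K3, crate M1, crate M2]
7. Ferryman goes to the far shore with crate K7 and crate R1.  [the near shore: — | the far shore: crate K3, crate K7, crate M1, crate M2, crate R1]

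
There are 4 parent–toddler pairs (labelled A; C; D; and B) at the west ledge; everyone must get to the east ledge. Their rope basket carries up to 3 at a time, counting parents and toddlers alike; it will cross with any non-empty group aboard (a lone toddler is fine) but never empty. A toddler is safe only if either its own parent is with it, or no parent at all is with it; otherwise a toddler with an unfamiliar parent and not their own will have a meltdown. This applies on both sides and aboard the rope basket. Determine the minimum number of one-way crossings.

Counting alone: each trip to the east ledge takes at most 3 across and each return brings at least 1 back, so after t trips out (and t−1 returns) at most 3t − (t−1) of the 8 are across; that first reaches 8 at t = 4, so at least 7 crossings are needed.
The safety rule pushes this higher. Following every safe sequence of crossings, the most of the 8 that can be at the east ledge as the rope basket arrives there on crossing 7 is 7 — never all 8.
So no plan with fewer than 9 crossings exists, and this one achieves 9:
1. parent A and toddler A cross → the east ledge.
2. parent A crosses ← the west ledge.
3. parent A, parent C, and toddler C cross → the east ledge.
4. parent A and toddler A cross ← the west ledge.
5. parent A, parent B, and parent D cross → the east ledge.
6. toddler C crosses ← the west ledge.
7. toddler A and toddler C cross → the east ledge.
8. toddler A crosses ← the west ledge.
9. toddler A, toddler B, and toddler D cross → the east ledge.

9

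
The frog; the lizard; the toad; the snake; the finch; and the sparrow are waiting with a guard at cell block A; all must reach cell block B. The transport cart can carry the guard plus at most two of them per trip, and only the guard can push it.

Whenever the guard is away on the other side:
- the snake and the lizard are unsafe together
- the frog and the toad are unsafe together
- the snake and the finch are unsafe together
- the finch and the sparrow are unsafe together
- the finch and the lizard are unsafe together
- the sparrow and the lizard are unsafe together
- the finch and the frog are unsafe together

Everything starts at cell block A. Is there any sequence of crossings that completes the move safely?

Whatever the first load, the items left behind include a forbidden pair without the guard. No opening move is safe, so no plan exists.

No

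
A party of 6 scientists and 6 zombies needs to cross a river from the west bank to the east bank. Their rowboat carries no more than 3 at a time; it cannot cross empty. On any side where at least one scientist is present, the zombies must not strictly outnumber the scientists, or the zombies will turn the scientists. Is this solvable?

Following every safe sequence of crossings from the start, the most of the 12 that can be at the east bank as the rowboat arrives there on crossings 1, 3, 5 is 3, 5, 6 respectively; the best ever achieved is 6 of 12.
From crossing 7 on, no configuration arises that was not already reachable earlier: only 17 distinct safe configurations (who is on which side, and where the rowboat is) can ever be reached, none of them has everyone across, and every continuation just revisits them. They are: 0 scientists + 0 zombies across (rowboat back at the start); 0 scientists + 1 zombie across (rowboat there); 0 scientists + 1 zombie across (rowboat back at the start); 0 scientists + 2 zombies across (rowboat there); 0 scientists + 2 zombies across (rowboat back at the start); 0 scientists + 3 zombies across (rowboat there); 0 scientists + 3 zombies across (rowboat back at the start); 0 scientists + 4 zombies across (rowboat there); 0 scientists + 4 zombies across (rowboat back at the start); 0 scientists + 5 zombies across (rowboat there); 0 scientists + 5 zombies across (rowboat back at the start); 0 scientists + 6 zombies across (rowboat there); 1 scientist + 1 zombie across (rowboat there); 1 scientist + 1 zombie across (rowboat back at the start); 2 scientists + 2 zombies across (rowboat there); 2 scientists + 2 zombies across (rowboat back at the start); 3 scientists + 3 zombies across (rowboat there). So no valid plan exists.

No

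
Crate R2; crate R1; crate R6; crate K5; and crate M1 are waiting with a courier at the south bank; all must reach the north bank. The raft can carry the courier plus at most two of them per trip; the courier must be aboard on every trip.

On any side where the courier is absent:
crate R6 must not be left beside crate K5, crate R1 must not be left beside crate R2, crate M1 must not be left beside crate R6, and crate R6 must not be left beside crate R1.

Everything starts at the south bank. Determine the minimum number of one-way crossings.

5

Counting alone: the courier can take at most 2 across per trip to the north bank, so moving all 5 needs at least 3 loaded trips out, with a return between consecutive ones — at least 5 crossings.
The plan below uses exactly 5 crossings, so it is optimal:
1. Courier goes to the north bank with crate R2 and crate R6.
2. Courier goes back to the south bank alone.
3. Courier goes to the north bank with crate K5 and crate M1.
4. Courier goes back to the south bank with crate R6.
5. Courier goes to the north bank with crate R1 and crate R6.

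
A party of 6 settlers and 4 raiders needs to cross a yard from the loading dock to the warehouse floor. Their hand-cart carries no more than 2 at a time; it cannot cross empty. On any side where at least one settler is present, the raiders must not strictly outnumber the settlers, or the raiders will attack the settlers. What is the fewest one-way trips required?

17

Counting alone: each trip to the warehouse floor takes at most 2 across and each return brings at least 1 back, so after t trips out (and t−1 returns) at most 2t − (t−1) of the 10 are across; that first reaches 10 at t = 9, so at least 17 crossings are needed.
The plan below uses exactly 17 crossings, so it is optimal:
1. 2 raiders → the warehouse floor.  (the loading dock: 6S 2R; the warehouse floor: 0S 2R)
2. 1 raider ← the loading dock.  (the loading dock: 6S 3R; the warehouse floor: 0S 1R)
3. 2 raiders → the warehouse floor.  (the loading dock: 6S 1R; the warehouse floor: 0S 3R)
4. 1 raider ← the loading dock.  (the loading dock: 6S 2R; the warehouse floor: 0S 2R)
5. 2 settlers → the warehouse floor.  (the loading dock: 4S 2R; the warehouse floor: 2S 2R)
6. 1 raider ← the loading dock.  (the loading dock: 4S 3R; the warehouse floor: 2S 1R)
7. 1 settler and 1 raider → the warehouse floor.  (the loading dock: 3S 2R; the warehouse floor: 3S 2R)
8. 1 raider ← the loading dock.  (the loading dock: 3S 3R; the warehouse floor: 3S 1R)
9. 2 raiders → the warehouse floor.  (the loading dock: 3S 1R; the warehouse floor: 3S 3R)
10. 1 raider ← the loading dock.  (the loading dock: 3S 2R; the warehouse floor: 3S 2R)
11. 1 settler and 1 raider → the warehouse floor.  (the loading dock: 2S 1R; the warehouse floor: 4S 3R)
12. 1 raider ← the loading dock.  (the loading dock: 2S 2R; the warehouse floor: 4S 2R)
13. 2 raiders → the warehouse floor.  (the loading dock: 2S 0R; the warehouse floor: 4S 4R)
14. 1 raider ← the loading dock.  (the loading dock: 2S 1R; the warehouse floor: 4S 3R)
15. 1 settler and 1 raider → the warehouse floor.  (the loading dock: 1S 0R; the warehouse floor: 5S 4R)
16. 1 raider ← the loading dock.  (the loading dock: 1S 1R; the warehouse floor: 5S 3R)
17. 1 settler and 1 raider → the warehouse floor.  (the loading dock: 0S 0R; the warehouse floor: 6S 4R)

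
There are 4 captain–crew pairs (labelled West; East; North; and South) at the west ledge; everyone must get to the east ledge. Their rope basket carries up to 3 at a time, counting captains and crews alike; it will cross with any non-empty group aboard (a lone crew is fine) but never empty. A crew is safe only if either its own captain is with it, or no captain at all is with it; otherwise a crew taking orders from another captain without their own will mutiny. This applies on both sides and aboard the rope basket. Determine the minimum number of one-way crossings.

9

Counting alone: each trip to the east ledge takes at most 3 across and each return brings at least 1 back, so after t trips out (and t−1 returns) at most 3t − (t−1) of the 8 are across; that first reaches 8 at t = 4, so at least 7 crossings are needed.
The safety rule pushes this higher. Following every safe sequence of crossings, the most of the 8 that can be at the east ledge as the rope basket arrives there on crossing 7 is 7 — never all 8.
So no plan with fewer than 9 crossings exists, and this one achieves 9:
1. captain West and crew West cross → the east ledge.
2. captain West crosses ← the west ledge.
3. captain East, captain West, and crew East cross → the east ledge.
4. captain West and crew West cross ← the west ledge.
5. captain North, captain South, and captain West cross → the east ledge.
6. crew East crosses ← the west ledge.
7. crew East and crew West cross → the east ledge.
8. crew West crosses ← the west ledge.
9. crew North, crew South, and crew West cross → the east ledge.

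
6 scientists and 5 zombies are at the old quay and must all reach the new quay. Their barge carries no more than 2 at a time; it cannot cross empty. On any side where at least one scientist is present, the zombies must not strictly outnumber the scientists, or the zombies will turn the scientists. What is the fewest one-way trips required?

Counting alone: each trip to the new quay takes at most 2 across and each return brings at least 1 back, so after t trips out (and t−1 returns) at most 2t − (t−1) of the 11 are across; that first reaches 11 at t = 10, so at least 19 crossings are needed.
The plan below uses exactly 19 crossings, so it is optimal:
1. 2 zombies → the new quay.  (the old quay: 6S 3Z; the new quay: 0S 2Z)
2. 1 zombie ← the old quay.  (the old quay: 6S 4Z; the new quay: 0S 1Z)
3. 2 zombies → the new quay.  (the old quay: 6S 2Z; the new quay: 0S 3Z)
4. 1 zombie ← the old quay.  (the old quay: 6S 3Z; the new quay: 0S 2Z)
5. 2 scientists → the new quay.  (the old quay: 4S 3Z; the new quay: 2S 2Z)
6. 1 zombie ← the old quay.  (the old quay: 4S 4Z; the new quay: 2S 1Z)
7. 1 scientist and 1 zombie → the new quay.  (the old quay: 3S 3Z; the new quay: 3S 2Z)
8. 1 scientist ← the old quay.  (the old quay: 4S 3Z; the new quay: 2S 2Z)
9. 1 scientist and 1 zombie → the new quay.  (the old quay: 3S 2Z; the new quay: 3S 3Z)
10. 1 zombie ← the old quay.  (the old quay: 3S 3Z; the new quay: 3S 2Z)
11. 1 scientist and 1 zombie → the new quay.  (the old quay: 2S 2Z; the new quay: 4S 3Z)
12. 1 scientist ← the old quay.  (the old quay: 3S 2Z; the new quay: 3S 3Z)
13. 1 scientist and 1 zombie → the new quay.  (the old quay: 2S 1Z; the new quay: 4S 4Z)
14. 1 zombie ← the old quay.  (the old quay: 2S 2Z; the new quay: 4S 3Z)
15. 1 scientist and 1 zombie → the new quay.  (the old quay: 1S 1Z; the new quay: 5S 4Z)
16. 1 scientist ← the old quay.  (the old quay: 2S 1Z; the new quay: 4S 4Z)
17. 1 scientist and 1 zombie → the new quay.  (the old quay: 1S 0Z; the new quay: 5S 5Z)
18. 1 zombie ← the old quay.  (the old quay: 1S 1Z; the new quay: 5S 4Z)
19. 1 scientist and 1 zombie → the new quay.  (the old quay: 0S 0Z; the new quay: 6S 5Z)

19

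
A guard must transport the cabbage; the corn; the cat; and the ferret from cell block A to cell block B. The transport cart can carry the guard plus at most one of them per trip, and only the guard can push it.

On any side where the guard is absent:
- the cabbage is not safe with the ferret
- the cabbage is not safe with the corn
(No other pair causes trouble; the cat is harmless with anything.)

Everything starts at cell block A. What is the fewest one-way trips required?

9

Counting alone: the guard can take at most 1 across per trip to cell block B, so moving all 4 needs at least 4 loaded trips out, with a return between consecutive ones — at least 7 crossings.
The safety rule pushes this higher. Following every safe sequence of crossings, the most of the 4 that can be at cell block B as the transport cart arrives there on crossing 7 is 3 — never all 4.
So no plan with fewer than 9 crossings exists, and this one achieves 9:
1. Guard goes to cell block B with the cabbage.  [cell block A: the cat, the corn, the ferret | cell block B: the cabbage]
2. Guard goes back to cell block A alone.  [cell block A: the cat, the corn, the ferret | cell block B: the cabbage]
3. Guard goes to cell block B with the corn.  [cell block A: the cat, the ferret | cell block B: the cabbage, the corn]
4. Guard goes back to cell block A with the cabbage.  [cell block A: the cabbage, the cat, the ferret | cell block B: the corn]
5. Guard goes to cell block B with the ferret.  [cell block A: the cabbage, the cat | cell block B: the corn, the ferret]
6. Guard goes back to cell block A alone.  [cell block A: the cabbage, the cat | cell block B: the corn, the ferret]
7. Guard goes to cell block B with the cat.  [cell block A: the cabbage | cell block B: the cat, the corn, the ferret]
8. Guard goes back to cell block A alone.  [cell block A: the cabbage | cell block B: the cat, the corn, the ferret]
9. Guard goes to cell block B with the cabbage.  [cell block A: — | cell block B: the cabbage, the cat, the corn, the ferret]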